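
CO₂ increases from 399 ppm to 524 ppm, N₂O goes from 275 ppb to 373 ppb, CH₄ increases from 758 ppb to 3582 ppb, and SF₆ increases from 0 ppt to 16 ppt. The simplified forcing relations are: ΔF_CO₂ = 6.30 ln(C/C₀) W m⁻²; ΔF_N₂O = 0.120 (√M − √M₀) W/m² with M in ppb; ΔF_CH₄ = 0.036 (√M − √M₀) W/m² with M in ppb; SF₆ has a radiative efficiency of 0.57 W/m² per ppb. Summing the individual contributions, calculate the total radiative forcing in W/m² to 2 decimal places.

CO₂: 6.30 × ln(524/399) = 6.30 × ln(1.31328) = 6.30 × 0.27253 = 1.7169 W/m².
N₂O: 0.120 × (√373 − √275) = 0.120 × (19.3132 − 16.5831) = 0.120 × 2.7301 = 0.3276 W/m².
CH₄: 0.036 × (√3582 − √758) = 0.036 × (59.8498 − 27.5318) = 0.036 × 32.3180 = 1.1634 W/m².
SF₆: Δ = 16 − 0 = 16 ppt = 0.016 ppb; ΔF = 0.57 × 0.016 = 0.0091 W/m².
Total ΔF = 1.7169 + 0.3276 + 1.1634 + 0.0091 = 3.2170 W/m².

ΔF = 3.22 W/m²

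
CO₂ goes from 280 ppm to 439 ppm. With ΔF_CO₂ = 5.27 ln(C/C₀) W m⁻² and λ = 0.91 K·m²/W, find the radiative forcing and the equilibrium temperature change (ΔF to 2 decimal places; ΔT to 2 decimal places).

ΔF = 2.37 W/m²; ΔT = 2.16 K

CO₂: 5.27 × ln(439/280) = 5.27 × ln(1.56786) = 5.27 × 0.44971 = 2.3700 W/m².
ΔT = λ ΔF = 0.91 × 2.37 = 2.1567 K.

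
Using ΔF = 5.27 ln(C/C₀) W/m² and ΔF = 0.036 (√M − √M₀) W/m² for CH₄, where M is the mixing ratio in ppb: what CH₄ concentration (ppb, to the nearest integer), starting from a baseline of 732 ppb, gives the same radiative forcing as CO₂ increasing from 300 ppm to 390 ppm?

CO₂ forcing: 5.27 × ln(390/300) = 5.27 × 0.262364 = 1.38266 W/m².
Set 0.036(√M − √732) = 1.38266: √M = 1.38266/0.036 + √732 = 38.4072 + 27.0555 = 65.4627.
M = (65.4627)² = 4285.37 ppb.

M ≈ 4285 ppb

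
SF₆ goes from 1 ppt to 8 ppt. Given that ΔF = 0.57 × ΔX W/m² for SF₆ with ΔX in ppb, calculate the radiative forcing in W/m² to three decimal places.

SF₆: Δ = 8 − 1 = 7 ppt = 0.007 ppb; ΔF = 0.57 × 0.007 = 0.0040 W/m².

ΔF = 0.004 W/m²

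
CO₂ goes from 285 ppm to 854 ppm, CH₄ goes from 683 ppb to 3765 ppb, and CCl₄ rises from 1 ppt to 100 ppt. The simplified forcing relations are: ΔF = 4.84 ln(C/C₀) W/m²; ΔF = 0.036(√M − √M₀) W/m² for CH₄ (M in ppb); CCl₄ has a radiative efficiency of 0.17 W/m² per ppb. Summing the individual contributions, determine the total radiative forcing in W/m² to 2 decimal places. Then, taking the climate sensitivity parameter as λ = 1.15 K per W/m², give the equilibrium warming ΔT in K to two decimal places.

ΔF = 6.60 W/m²; ΔT = 7.59 K

CO₂: 4.84 × ln(854/285) = 4.84 × ln(2.99649) = 4.84 × 1.09744 = 5.3116 W/m².
CH₄: 0.036 × (√3765 − √683) = 0.036 × (61.3596 − 26.1343) = 0.036 × 35.2253 = 1.2681 W/m².
CCl₄: Δ = 100 − 1 = 99 ppt = 0.099 ppb; ΔF = 0.17 × 0.099 = 0.0168 W/m².
Total ΔF = 5.3116 + 1.2681 + 0.0168 = 6.5965 W/m².
ΔT = λ ΔF = 1.15 × 6.60 = 7.5900 K.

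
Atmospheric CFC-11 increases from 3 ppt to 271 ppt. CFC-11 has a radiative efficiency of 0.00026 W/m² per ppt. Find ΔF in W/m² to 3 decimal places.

ΔF = 0.070 W/m²

CFC-11: ΔF = 0.00026 × (271 − 3) = 0.00026 × 268 = 0.0697 W/m².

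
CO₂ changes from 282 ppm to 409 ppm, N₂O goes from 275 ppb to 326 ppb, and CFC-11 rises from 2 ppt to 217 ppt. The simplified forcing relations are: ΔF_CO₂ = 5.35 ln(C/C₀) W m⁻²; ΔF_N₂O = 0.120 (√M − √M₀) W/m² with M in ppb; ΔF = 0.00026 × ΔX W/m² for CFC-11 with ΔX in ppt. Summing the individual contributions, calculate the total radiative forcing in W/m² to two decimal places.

ΔF = 2.22 W/m²

CO₂: 5.35 × ln(409/282) = 5.35 × ln(1.45035) = 5.35 × 0.37180 = 1.9891 W/m².
N₂O: 0.120 × (√326 − √275) = 0.120 × (18.0555 − 16.5831) = 0.120 × 1.4724 = 0.1767 W/m².
CFC-11: ΔF = 0.00026 × (217 − 2) = 0.00026 × 215 = 0.0559 W/m².
Total ΔF = 1.9891 + 0.1767 + 0.0559 = 2.2217 W/m².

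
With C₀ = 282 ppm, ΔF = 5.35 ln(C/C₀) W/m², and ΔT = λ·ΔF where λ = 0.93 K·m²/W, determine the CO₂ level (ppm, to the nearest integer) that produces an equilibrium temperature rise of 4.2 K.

Required forcing: ΔF = ΔT/λ = 4.2/0.93 = 4.5161 W/m².
Then ln(C/282) = ΔF/5.35 = 4.5161/5.35 = 0.84413.
So C = 282 × e^0.84413 = 282 × 2.32595 = 655.92 ppm.

C ≈ 656 ppm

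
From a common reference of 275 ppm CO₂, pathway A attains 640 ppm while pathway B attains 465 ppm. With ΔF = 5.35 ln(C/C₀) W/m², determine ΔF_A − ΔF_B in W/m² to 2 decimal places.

ΔF_A = 5.35 ln(640/275) = 5.35 × 0.84470 = 4.5191 W/m².
ΔF_B = 5.35 ln(465/275) = 5.35 × 0.52527 = 2.8102 W/m².
Difference: 4.5191 − 2.8102 = 1.7089 W/m².

ΔF_A − ΔF_B = 1.71 W/m²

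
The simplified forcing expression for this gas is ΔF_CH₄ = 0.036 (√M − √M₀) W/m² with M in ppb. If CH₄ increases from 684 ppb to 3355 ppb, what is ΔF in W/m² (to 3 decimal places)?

CH₄: 0.036 × (√3355 − √684) = 0.036 × (57.9224 − 26.1534) = 0.036 × 31.7690 = 1.1437 W/m².

ΔF = 1.144 W/m²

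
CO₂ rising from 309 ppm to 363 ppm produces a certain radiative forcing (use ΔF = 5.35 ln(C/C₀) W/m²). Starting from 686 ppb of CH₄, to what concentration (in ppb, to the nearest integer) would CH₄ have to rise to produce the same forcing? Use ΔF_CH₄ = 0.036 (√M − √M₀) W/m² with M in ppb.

CO₂ forcing: 5.35 × ln(363/309) = 5.35 × 0.161062 = 0.86168 W/m².
Set 0.036(√M − √686) = 0.86168: √M = 0.86168/0.036 + √686 = 23.9356 + 26.1916 = 50.1272.
M = (50.1272)² = 2512.74 ppb.

M ≈ 2513 ppb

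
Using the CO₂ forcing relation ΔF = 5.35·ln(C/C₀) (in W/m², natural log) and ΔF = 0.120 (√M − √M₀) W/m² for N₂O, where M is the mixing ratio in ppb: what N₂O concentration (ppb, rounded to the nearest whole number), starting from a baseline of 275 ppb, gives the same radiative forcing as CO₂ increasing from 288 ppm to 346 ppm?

CO₂ forcing: 5.35 × ln(346/288) = 5.35 × 0.183478 = 0.98161 W/m².
Set 0.120(√M − √275) = 0.98161: √M = 0.98161/0.120 + √275 = 8.1801 + 16.5831 = 24.7632.
M = (24.7632)² = 613.22 ppb.

M ≈ 613 ppb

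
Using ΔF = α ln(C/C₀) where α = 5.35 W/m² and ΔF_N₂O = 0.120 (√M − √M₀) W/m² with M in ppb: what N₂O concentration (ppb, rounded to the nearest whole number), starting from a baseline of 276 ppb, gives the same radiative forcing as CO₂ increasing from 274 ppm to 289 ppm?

M ≈ 361 ppb

CO₂ forcing: 5.35 × ln(289/274) = 5.35 × 0.053299 = 0.28515 W/m².
Set 0.120(√M − √276) = 0.28515: √M = 0.28515/0.120 + √276 = 2.3763 + 16.6132 = 18.9895.
M = (18.9895)² = 360.60 ppb.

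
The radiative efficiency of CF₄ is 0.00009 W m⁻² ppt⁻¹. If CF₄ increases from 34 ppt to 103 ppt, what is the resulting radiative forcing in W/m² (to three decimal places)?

CF₄: ΔF = 0.00009 × (103 − 34) = 0.00009 × 69 = 0.0062 W/m².

ΔF = 0.006 W/m²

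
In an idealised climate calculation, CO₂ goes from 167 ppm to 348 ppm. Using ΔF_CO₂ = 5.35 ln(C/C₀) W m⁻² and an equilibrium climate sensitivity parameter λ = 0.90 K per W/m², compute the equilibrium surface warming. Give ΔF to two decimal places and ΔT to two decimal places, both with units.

CO₂: 5.35 × ln(348/167) = 5.35 × ln(2.08383) = 5.35 × 0.73421 = 3.9280 W/m².
ΔT = λ ΔF = 0.90 × 3.93 = 3.5370 K.

ΔF = 3.93 W/m²; ΔT = 3.54 K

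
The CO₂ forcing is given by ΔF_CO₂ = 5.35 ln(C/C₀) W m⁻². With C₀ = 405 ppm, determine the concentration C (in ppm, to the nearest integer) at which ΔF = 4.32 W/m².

Set 5.35 ln(C/405) = 4.32, so ln(C/405) = 4.32/5.35 = 0.80748.
Then C/405 = e^0.80748 = 2.24225, giving C = 405 × 2.24225 = 908.11 ppm.

C ≈ 908 ppm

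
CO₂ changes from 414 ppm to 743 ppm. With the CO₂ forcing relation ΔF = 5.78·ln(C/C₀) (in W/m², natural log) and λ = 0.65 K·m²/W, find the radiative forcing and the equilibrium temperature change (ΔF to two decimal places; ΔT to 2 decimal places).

ΔF = 3.38 W/m²; ΔT = 2.20 K

CO₂: 5.78 × ln(743/414) = 5.78 × ln(1.79469) = 5.78 × 0.58483 = 3.3803 W/m².
ΔT = λ ΔF = 0.65 × 3.38 = 2.1970 K.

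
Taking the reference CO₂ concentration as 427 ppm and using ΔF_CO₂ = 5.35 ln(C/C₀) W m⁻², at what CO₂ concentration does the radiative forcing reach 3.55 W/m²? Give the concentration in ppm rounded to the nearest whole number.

Set 5.35 ln(C/427) = 3.55, so ln(C/427) = 3.55/5.35 = 0.66355.
Then C/427 = e^0.66355 = 1.94167, giving C = 427 × 1.94167 = 829.09 ppm.

C ≈ 829 ppm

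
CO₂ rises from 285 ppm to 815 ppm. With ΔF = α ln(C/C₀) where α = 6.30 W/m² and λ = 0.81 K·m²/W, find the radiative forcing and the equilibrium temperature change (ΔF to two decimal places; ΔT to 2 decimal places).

CO₂: 6.30 × ln(815/285) = 6.30 × ln(2.85965) = 6.30 × 1.05070 = 6.6194 W/m².
ΔT = λ ΔF = 0.81 × 6.62 = 5.3622 K.

ΔF = 6.62 W/m²; ΔT = 5.36 K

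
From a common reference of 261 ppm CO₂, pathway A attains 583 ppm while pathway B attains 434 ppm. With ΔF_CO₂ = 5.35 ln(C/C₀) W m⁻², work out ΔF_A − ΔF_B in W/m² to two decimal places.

ΔF_A = 5.35 ln(583/261) = 5.35 × 0.80367 = 4.2996 W/m².
ΔF_B = 5.35 ln(434/261) = 5.35 × 0.50852 = 2.7206 W/m².
Difference: 4.2996 − 2.7206 = 1.5790 W/m².

ΔF_A − ΔF_B = 1.58 W/m²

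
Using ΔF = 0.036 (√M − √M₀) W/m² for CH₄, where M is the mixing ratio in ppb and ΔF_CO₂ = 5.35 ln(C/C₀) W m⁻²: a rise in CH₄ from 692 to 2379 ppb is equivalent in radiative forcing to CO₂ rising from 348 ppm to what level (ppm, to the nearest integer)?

CH₄ forcing: 0.036 × (√2379 − √692) = 0.036 × (48.7750 − 26.3059) = 0.036 × 22.4691 = 0.80889 W/m².
Set 5.35 ln(C/348) = 0.80889: ln(C/348) = 0.80889/5.35 = 0.15119, so C = 348 × e^0.15119 = 348 × 1.16322 = 404.80 ppm.

C ≈ 405 ppm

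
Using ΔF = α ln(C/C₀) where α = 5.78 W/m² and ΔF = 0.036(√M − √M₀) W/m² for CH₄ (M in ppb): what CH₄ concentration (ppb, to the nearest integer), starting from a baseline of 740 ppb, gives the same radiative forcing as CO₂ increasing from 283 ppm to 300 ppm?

CO₂ forcing: 5.78 × ln(300/283) = 5.78 × 0.058336 = 0.33718 W/m².
Set 0.036(√M − √740) = 0.33718: √M = 0.33718/0.036 + √740 = 9.3661 + 27.2029 = 36.5690.
M = (36.5690)² = 1337.29 ppb.

M ≈ 1337 ppb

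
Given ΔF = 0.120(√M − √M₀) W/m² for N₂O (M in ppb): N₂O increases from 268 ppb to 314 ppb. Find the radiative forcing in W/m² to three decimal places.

N₂O: 0.120 × (√314 − √268) = 0.120 × (17.7200 − 16.3707) = 0.120 × 1.3493 = 0.1619 W/m².

ΔF = 0.162 W/m²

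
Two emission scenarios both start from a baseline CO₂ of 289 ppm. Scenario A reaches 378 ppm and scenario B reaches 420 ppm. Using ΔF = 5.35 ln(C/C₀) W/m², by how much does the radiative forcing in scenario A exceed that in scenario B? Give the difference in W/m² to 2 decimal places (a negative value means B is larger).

ΔF_A = 5.35 ln(378/289) = 5.35 × 0.26847 = 1.4363 W/m².
ΔF_B = 5.35 ln(420/289) = 5.35 × 0.37383 = 2.0000 W/m².
Difference: 1.4363 − 2.0000 = -0.5637 W/m².

ΔF_A − ΔF_B = -0.56 W/m²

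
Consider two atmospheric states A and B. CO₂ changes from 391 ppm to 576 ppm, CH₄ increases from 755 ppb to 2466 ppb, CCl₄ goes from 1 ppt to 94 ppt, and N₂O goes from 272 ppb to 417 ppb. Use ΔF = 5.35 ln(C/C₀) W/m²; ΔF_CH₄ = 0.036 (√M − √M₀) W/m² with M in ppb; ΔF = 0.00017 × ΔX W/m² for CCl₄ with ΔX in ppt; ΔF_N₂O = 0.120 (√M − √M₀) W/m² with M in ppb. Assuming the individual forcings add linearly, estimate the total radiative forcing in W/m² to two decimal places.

CO₂: 5.35 × ln(576/391) = 5.35 × ln(1.47315) = 5.35 × 0.38740 = 2.0726 W/m².
CH₄: 0.036 × (√2466 − √755) = 0.036 × (49.6588 − 27.4773) = 0.036 × 22.1815 = 0.7985 W/m².
CCl₄: ΔF = 0.00017 × (94 − 1) = 0.00017 × 93 = 0.0158 W/m².
N₂O: 0.120 × (√417 − √272) = 0.120 × (20.4206 − 16.4924) = 0.120 × 3.9282 = 0.4714 W/m².
Total ΔF = 2.0726 + 0.7985 + 0.0158 + 0.4714 = 3.3583 W/m².

ΔF = 3.36 W/m²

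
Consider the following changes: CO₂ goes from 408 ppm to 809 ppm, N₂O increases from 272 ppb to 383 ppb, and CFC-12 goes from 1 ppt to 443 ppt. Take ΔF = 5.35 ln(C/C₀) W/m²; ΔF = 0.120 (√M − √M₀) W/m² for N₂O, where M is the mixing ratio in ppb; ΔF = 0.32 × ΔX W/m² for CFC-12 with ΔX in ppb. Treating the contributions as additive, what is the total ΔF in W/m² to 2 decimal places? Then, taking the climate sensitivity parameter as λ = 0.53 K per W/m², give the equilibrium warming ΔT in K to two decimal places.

ΔF = 4.17 W/m²; ΔT = 2.21 K

CO₂: 5.35 × ln(809/408) = 5.35 × ln(1.98284) = 5.35 × 0.68453 = 3.6622 W/m².
N₂O: 0.120 × (√383 − √272) = 0.120 × (19.5704 − 16.4924) = 0.120 × 3.0780 = 0.3694 W/m².
CFC-12: Δ = 443 − 1 = 442 ppt = 0.442 ppb; ΔF = 0.32 × 0.442 = 0.1414 W/m².
Total ΔF = 3.6622 + 0.3694 + 0.1414 = 4.1730 W/m².
ΔT = λ ΔF = 0.53 × 4.17 = 2.2101 K.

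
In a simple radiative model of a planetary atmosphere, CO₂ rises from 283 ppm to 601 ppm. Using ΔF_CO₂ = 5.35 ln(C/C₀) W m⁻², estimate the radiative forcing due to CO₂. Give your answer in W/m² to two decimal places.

ΔF = 4.03 W/m²

CO₂: 5.35 × ln(601/283) = 5.35 × ln(2.12367) = 5.35 × 0.75315 = 4.0294 W/m².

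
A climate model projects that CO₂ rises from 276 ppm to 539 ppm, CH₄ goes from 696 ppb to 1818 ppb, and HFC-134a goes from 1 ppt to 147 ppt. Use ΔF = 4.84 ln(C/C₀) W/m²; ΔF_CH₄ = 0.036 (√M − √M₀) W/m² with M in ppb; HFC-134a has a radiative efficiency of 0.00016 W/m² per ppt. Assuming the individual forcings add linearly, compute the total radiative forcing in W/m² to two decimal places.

ΔF = 3.85 W/m²

CO₂: 4.84 × ln(539/276) = 4.84 × ln(1.95290) = 4.84 × 0.66932 = 3.2395 W/m².
CH₄: 0.036 × (√1818 − √696) = 0.036 × (42.6380 − 26.3818) = 0.036 × 16.2562 = 0.5852 W/m².
HFC-134a: ΔF = 0.00016 × (147 − 1) = 0.00016 × 146 = 0.0234 W/m².
Total ΔF = 3.2395 + 0.5852 + 0.0234 = 3.8481 W/m².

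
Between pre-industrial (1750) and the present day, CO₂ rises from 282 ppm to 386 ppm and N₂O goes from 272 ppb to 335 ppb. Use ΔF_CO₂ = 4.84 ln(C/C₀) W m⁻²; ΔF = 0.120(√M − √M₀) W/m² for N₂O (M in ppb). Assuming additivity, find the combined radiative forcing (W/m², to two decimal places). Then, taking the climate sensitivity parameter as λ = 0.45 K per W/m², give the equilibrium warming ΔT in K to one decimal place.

CO₂: 4.84 × ln(386/282) = 4.84 × ln(1.36879) = 4.84 × 0.31393 = 1.5194 W/m².
N₂O: 0.120 × (√335 − √272) = 0.120 × (18.3030 − 16.4924) = 0.120 × 1.8106 = 0.2173 W/m².
Total ΔF = 1.5194 + 0.2173 = 1.7367 W/m².
ΔT = λ ΔF = 0.45 × 1.74 = 0.7830 K.

ΔF = 1.74 W/m²; ΔT = 0.8 K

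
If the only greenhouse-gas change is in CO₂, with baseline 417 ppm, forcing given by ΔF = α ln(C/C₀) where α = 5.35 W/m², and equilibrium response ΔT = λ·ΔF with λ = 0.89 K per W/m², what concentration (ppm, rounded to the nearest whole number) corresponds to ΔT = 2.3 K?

C ≈ 676 ppm

Required forcing: ΔF = ΔT/λ = 2.3/0.89 = 2.5843 W/m².
Then ln(C/417) = ΔF/5.35 = 2.5843/5.35 = 0.48305.
So C = 417 × e^0.48305 = 417 × 1.62101 = 675.96 ppm.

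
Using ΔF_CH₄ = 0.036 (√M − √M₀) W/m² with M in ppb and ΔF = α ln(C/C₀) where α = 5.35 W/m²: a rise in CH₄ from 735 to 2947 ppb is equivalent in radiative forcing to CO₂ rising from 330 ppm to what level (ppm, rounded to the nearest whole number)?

C ≈ 396 ppm

CH₄ forcing: 0.036 × (√2947 − √735) = 0.036 × (54.2863 − 27.1109) = 0.036 × 27.1754 = 0.97831 W/m².
Set 5.35 ln(C/330) = 0.97831: ln(C/330) = 0.97831/5.35 = 0.18286, so C = 330 × e^0.18286 = 330 × 1.20065 = 396.21 ppm.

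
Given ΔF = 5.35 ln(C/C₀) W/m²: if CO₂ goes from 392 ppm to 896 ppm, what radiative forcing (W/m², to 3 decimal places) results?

CO₂ absorption bands are partially saturated, so forcing scales with the logarithm of the concentration ratio.
CO₂: 5.35 × ln(896/392) = 5.35 × ln(2.28571) = 5.35 × 0.82668 = 4.4227 W/m².

ΔF = 4.423 W/m²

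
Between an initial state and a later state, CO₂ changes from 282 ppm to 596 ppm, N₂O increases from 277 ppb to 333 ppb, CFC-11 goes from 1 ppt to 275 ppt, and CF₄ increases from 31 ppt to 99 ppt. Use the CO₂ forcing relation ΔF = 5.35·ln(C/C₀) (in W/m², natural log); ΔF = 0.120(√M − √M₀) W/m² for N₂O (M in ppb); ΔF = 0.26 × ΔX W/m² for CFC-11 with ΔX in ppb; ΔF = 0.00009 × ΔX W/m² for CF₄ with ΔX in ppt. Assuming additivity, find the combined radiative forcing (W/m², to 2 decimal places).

CO₂: 5.35 × ln(596/282) = 5.35 × ln(2.11348) = 5.35 × 0.74834 = 4.0036 W/m².
N₂O: 0.120 × (√333 − √277) = 0.120 × (18.2483 − 16.6433) = 0.120 × 1.6050 = 0.1926 W/m².
CFC-11: Δ = 275 − 1 = 274 ppt = 0.274 ppb; ΔF = 0.26 × 0.274 = 0.0712 W/m².
CF₄: ΔF = 0.00009 × (99 − 31) = 0.00009 × 68 = 0.0061 W/m².
Total ΔF = 4.0036 + 0.1926 + 0.0712 + 0.0061 = 4.2735 W/m².

ΔF = 4.27 W/m²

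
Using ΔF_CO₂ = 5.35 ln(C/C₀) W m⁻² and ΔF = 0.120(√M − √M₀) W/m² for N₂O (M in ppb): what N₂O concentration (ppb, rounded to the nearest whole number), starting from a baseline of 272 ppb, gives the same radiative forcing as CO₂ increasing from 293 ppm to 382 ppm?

CO₂ forcing: 5.35 × ln(382/293) = 5.35 × 0.265248 = 1.41908 W/m².
Set 0.120(√M − √272) = 1.41908: √M = 1.41908/0.120 + √272 = 11.8257 + 16.4924 = 28.3181.
M = (28.3181)² = 801.91 ppb.

M ≈ 802 ppb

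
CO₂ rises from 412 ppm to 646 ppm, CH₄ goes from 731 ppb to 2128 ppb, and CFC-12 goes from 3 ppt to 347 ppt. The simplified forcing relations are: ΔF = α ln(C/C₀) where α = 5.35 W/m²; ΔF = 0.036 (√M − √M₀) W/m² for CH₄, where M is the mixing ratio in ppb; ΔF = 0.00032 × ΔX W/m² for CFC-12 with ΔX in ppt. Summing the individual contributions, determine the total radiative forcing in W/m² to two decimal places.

CO₂: 5.35 × ln(646/412) = 5.35 × ln(1.56796) = 5.35 × 0.44978 = 2.4063 W/m².
CH₄: 0.036 × (√2128 − √731) = 0.036 × (46.1303 − 27.0370) = 0.036 × 19.0933 = 0.6874 W/m².
CFC-12: ΔF = 0.00032 × (347 − 3) = 0.00032 × 344 = 0.1101 W/m².
Total ΔF = 2.4063 + 0.6874 + 0.1101 = 3.2038 W/m².

ΔF = 3.20 W/m²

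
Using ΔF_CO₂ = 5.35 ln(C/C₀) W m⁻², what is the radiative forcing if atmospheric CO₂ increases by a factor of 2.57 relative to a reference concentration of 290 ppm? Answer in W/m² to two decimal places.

Because the forcing depends only on the ratio C/C₀, the initial concentration does not enter.
ΔF = 5.35 × ln(2.57) = 5.35 × 0.94391 = 5.0499 W/m².

ΔF = 5.05 W/m²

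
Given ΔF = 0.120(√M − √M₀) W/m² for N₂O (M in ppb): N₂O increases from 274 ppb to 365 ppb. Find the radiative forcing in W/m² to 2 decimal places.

ΔF = 0.31 W/m²

N₂O: 0.120 × (√365 − √274) = 0.120 × (19.1050 − 16.5529) = 0.120 × 2.5521 = 0.3063 W/m².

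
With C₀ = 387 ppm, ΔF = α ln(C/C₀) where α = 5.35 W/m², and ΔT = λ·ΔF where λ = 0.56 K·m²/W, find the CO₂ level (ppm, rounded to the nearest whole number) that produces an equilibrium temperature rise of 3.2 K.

Required forcing: ΔF = ΔT/λ = 3.2/0.56 = 5.7143 W/m².
Then ln(C/387) = ΔF/5.35 = 5.7143/5.35 = 1.06809.
So C = 387 × e^1.06809 = 387 × 2.90982 = 1126.10 ppm.

C ≈ 1126 ppm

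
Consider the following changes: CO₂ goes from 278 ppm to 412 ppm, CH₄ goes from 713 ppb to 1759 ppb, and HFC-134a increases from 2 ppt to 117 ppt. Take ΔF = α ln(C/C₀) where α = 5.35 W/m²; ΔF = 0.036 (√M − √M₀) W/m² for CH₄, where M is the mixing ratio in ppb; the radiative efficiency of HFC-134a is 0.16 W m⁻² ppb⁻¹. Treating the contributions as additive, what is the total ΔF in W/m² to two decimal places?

ΔF = 2.67 W/m²

CO₂: 5.35 × ln(412/278) = 5.35 × ln(1.48201) = 5.35 × 0.39340 = 2.1047 W/m².
CH₄: 0.036 × (√1759 − √713) = 0.036 × (41.9404 − 26.7021) = 0.036 × 15.2383 = 0.5486 W/m².
HFC-134a: Δ = 117 − 2 = 115 ppt = 0.115 ppb; ΔF = 0.16 × 0.115 = 0.0184 W/m².
Total ΔF = 2.1047 + 0.5486 + 0.0184 = 2.6717 W/m².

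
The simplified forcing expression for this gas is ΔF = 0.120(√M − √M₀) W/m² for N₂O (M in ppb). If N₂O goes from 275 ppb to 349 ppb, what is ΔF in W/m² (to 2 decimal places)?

ΔF = 0.25 W/m²

N₂O: 0.120 × (√349 − √275) = 0.120 × (18.6815 − 16.5831) = 0.120 × 2.0984 = 0.2518 W/m².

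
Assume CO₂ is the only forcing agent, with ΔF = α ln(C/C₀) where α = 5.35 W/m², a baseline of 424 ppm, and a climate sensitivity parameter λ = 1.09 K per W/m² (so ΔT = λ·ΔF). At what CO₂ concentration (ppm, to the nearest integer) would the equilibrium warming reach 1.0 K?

C ≈ 503 ppm

Required forcing: ΔF = ΔT/λ = 1.0/1.09 = 0.9174 W/m².
Then ln(C/424) = ΔF/5.35 = 0.9174/5.35 = 0.17148.
So C = 424 × e^0.17148 = 424 × 1.18706 = 503.31 ppm.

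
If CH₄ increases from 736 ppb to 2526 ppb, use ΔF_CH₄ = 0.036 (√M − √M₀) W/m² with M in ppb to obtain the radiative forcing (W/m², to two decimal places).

ΔF = 0.83 W/m²

CH₄: 0.036 × (√2526 − √736) = 0.036 × (50.2593 − 27.1293) = 0.036 × 23.1300 = 0.8327 W/m².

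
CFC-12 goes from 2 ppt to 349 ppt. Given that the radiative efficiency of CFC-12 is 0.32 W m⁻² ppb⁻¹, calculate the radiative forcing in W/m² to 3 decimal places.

ΔF = 0.111 W/m²

CFC-12: Δ = 349 − 2 = 347 ppt = 0.347 ppb; ΔF = 0.32 × 0.347 = 0.1110 W/m².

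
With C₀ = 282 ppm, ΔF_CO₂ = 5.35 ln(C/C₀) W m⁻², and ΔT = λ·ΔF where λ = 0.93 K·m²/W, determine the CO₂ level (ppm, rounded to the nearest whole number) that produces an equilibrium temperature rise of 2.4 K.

C ≈ 457 ppm

Required forcing: ΔF = ΔT/λ = 2.4/0.93 = 2.5806 W/m².
Then ln(C/282) = ΔF/5.35 = 2.5806/5.35 = 0.48236.
So C = 282 × e^0.48236 = 282 × 1.61989 = 456.81 ppm.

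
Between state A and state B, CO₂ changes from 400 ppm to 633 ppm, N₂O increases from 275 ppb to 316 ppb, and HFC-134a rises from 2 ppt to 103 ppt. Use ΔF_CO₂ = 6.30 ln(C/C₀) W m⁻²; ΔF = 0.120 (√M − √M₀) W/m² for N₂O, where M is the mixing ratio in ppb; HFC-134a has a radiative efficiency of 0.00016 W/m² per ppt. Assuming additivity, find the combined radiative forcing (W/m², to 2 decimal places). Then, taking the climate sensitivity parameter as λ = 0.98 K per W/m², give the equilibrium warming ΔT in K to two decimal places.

CO₂: 6.30 × ln(633/400) = 6.30 × ln(1.58250) = 6.30 × 0.45901 = 2.8918 W/m².
N₂O: 0.120 × (√316 − √275) = 0.120 × (17.7764 − 16.5831) = 0.120 × 1.1933 = 0.1432 W/m².
HFC-134a: ΔF = 0.00016 × (103 − 2) = 0.00016 × 101 = 0.0162 W/m².
Total ΔF = 2.8918 + 0.1432 + 0.0162 = 3.0512 W/m².
ΔT = λ ΔF = 0.98 × 3.05 = 2.9890 K.

ΔF = 3.05 W/m²; ΔT = 2.99 K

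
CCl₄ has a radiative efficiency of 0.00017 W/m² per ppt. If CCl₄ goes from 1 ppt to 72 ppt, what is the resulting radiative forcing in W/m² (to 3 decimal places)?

ΔF = 0.012 W/m²

CCl₄: ΔF = 0.00017 × (72 − 1) = 0.00017 × 71 = 0.0121 W/m².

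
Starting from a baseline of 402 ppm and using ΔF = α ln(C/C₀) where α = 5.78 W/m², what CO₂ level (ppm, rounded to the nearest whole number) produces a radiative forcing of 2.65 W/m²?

Set 5.78 ln(C/402) = 2.65, so ln(C/402) = 2.65/5.78 = 0.45848.
Then C/402 = e^0.45848 = 1.58167, giving C = 402 × 1.58167 = 635.83 ppm.

C ≈ 636 ppm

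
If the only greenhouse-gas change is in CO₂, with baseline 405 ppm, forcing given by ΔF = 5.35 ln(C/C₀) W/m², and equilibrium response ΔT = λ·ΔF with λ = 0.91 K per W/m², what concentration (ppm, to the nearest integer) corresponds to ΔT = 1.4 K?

C ≈ 540 ppm

Required forcing: ΔF = ΔT/λ = 1.4/0.91 = 1.5385 W/m².
Then ln(C/405) = ΔF/5.35 = 1.5385/5.35 = 0.28757.
So C = 405 × e^0.28757 = 405 × 1.33318 = 539.94 ppm.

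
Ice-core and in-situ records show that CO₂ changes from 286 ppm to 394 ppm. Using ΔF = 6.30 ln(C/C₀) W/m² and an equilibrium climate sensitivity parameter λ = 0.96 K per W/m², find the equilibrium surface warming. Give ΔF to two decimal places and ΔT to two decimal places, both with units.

ΔF = 2.02 W/m²; ΔT = 1.94 K

CO₂: 6.30 × ln(394/286) = 6.30 × ln(1.37762) = 6.30 × 0.32036 = 2.0183 W/m².
ΔT = λ ΔF = 0.96 × 2.02 = 1.9392 K.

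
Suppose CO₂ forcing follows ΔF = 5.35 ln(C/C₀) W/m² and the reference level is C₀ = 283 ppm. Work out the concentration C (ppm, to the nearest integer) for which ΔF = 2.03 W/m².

Set 5.35 ln(C/283) = 2.03, so ln(C/283) = 2.03/5.35 = 0.37944.
Then C/283 = e^0.37944 = 1.46147, giving C = 283 × 1.46147 = 413.60 ppm.

C ≈ 414 ppm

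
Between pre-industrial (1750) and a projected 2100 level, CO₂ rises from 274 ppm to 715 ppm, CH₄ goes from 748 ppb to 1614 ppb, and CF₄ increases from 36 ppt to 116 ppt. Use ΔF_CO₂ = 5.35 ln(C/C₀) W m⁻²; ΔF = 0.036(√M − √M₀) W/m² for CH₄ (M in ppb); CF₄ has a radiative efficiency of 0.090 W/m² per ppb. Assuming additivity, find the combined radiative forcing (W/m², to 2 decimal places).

CO₂: 5.35 × ln(715/274) = 5.35 × ln(2.60949) = 5.35 × 0.95915 = 5.1315 W/m².
CH₄: 0.036 × (√1614 − √748) = 0.036 × (40.1746 − 27.3496) = 0.036 × 12.8250 = 0.4617 W/m².
CF₄: Δ = 116 − 36 = 80 ppt = 0.080 ppb; ΔF = 0.090 × 0.080 = 0.0072 W/m².
Total ΔF = 5.1315 + 0.4617 + 0.0072 = 5.6004 W/m².

ΔF = 5.60 W/m²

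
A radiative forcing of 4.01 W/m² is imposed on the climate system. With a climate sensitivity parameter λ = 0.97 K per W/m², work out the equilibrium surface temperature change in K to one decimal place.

ΔT = 3.9 K

ΔT = λ ΔF = 0.97 × 4.01 = 3.8897 K.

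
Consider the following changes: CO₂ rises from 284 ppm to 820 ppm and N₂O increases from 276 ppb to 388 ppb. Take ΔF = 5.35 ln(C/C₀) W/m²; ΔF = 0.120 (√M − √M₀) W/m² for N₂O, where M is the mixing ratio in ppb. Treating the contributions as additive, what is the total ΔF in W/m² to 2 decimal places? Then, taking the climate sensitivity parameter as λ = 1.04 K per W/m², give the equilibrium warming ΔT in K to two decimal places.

CO₂: 5.35 × ln(820/284) = 5.35 × ln(2.88732) = 5.35 × 1.06033 = 5.6728 W/m².
N₂O: 0.120 × (√388 − √276) = 0.120 × (19.6977 − 16.6132) = 0.120 × 3.0845 = 0.3701 W/m².
Total ΔF = 5.6728 + 0.3701 = 6.0429 W/m².
ΔT = λ ΔF = 1.04 × 6.04 = 6.2816 K.

ΔF = 6.04 W/m²; ΔT = 6.28 K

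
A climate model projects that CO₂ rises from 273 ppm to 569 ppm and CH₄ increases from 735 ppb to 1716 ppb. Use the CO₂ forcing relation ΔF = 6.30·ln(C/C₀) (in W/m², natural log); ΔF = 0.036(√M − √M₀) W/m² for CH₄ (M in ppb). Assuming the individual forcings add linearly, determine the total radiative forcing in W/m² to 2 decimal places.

CO₂: 6.30 × ln(569/273) = 6.30 × ln(2.08425) = 6.30 × 0.73441 = 4.6268 W/m².
CH₄: 0.036 × (√1716 − √735) = 0.036 × (41.4246 − 27.1109) = 0.036 × 14.3137 = 0.5153 W/m².
Total ΔF = 4.6268 + 0.5153 = 5.1421 W/m².

ΔF = 5.14 W/m²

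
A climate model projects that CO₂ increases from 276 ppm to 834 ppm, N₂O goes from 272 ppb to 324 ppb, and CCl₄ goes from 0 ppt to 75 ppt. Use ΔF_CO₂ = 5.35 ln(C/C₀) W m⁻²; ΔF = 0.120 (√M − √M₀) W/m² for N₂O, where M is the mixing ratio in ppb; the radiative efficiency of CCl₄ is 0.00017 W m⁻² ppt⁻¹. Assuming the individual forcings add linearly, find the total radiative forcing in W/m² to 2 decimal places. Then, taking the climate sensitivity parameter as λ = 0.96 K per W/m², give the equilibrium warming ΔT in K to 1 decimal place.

CO₂: 5.35 × ln(834/276) = 5.35 × ln(3.02174) = 5.35 × 1.10583 = 5.9162 W/m².
N₂O: 0.120 × (√324 − √272) = 0.120 × (18.0000 − 16.4924) = 0.120 × 1.5076 = 0.1809 W/m².
CCl₄: ΔF = 0.00017 × (75 − 0) = 0.00017 × 75 = 0.0128 W/m².
Total ΔF = 5.9162 + 0.1809 + 0.0128 = 6.1099 W/m².
ΔT = λ ΔF = 0.96 × 6.11 = 5.8656 K.

ΔF = 6.11 W/m²; ΔT = 5.9 K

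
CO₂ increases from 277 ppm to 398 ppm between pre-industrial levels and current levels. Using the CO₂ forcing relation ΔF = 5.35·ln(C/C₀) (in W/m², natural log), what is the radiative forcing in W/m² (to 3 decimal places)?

ΔF = 1.939 W/m²

CO₂: 5.35 × ln(398/277) = 5.35 × ln(1.43682) = 5.35 × 0.36243 = 1.9390 W/m².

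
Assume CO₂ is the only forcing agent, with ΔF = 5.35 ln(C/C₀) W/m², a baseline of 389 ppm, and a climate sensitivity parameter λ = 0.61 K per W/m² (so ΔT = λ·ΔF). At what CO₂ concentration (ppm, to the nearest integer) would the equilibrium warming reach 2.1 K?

Required forcing: ΔF = ΔT/λ = 2.1/0.61 = 3.4426 W/m².
Then ln(C/389) = ΔF/5.35 = 3.4426/5.35 = 0.64348.
So C = 389 × e^0.64348 = 389 × 1.90309 = 740.30 ppm.

C ≈ 740 ppm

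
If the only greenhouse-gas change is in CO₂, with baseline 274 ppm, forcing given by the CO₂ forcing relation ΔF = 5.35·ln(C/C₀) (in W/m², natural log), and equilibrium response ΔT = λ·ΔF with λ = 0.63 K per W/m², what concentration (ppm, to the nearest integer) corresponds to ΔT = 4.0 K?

C ≈ 898 ppm

Required forcing: ΔF = ΔT/λ = 4.0/0.63 = 6.3492 W/m².
Then ln(C/274) = ΔF/5.35 = 6.3492/5.35 = 1.18677.
So C = 274 × e^1.18677 = 274 × 3.27648 = 897.76 ppm.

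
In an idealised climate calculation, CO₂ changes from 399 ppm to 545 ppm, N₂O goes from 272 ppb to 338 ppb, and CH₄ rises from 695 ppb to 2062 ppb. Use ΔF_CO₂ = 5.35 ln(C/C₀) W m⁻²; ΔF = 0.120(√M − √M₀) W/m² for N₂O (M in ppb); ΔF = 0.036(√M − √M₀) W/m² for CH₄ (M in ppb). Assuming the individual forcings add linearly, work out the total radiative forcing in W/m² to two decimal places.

CO₂: 5.35 × ln(545/399) = 5.35 × ln(1.36591) = 5.35 × 0.31182 = 1.6682 W/m².
N₂O: 0.120 × (√338 − √272) = 0.120 × (18.3848 − 16.4924) = 0.120 × 1.8924 = 0.2271 W/m².
CH₄: 0.036 × (√2062 − √695) = 0.036 × (45.4093 − 26.3629) = 0.036 × 19.0464 = 0.6857 W/m².
Total ΔF = 1.6682 + 0.2271 + 0.6857 = 2.5810 W/m².

ΔF = 2.58 W/m²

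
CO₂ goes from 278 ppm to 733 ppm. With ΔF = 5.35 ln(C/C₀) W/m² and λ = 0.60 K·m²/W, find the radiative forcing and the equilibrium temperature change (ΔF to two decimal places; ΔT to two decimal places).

CO₂: 5.35 × ln(733/278) = 5.35 × ln(2.63669) = 5.35 × 0.96952 = 5.1869 W/m².
ΔT = λ ΔF = 0.60 × 5.19 = 3.1140 K.

ΔF = 5.19 W/m²; ΔT = 3.11 K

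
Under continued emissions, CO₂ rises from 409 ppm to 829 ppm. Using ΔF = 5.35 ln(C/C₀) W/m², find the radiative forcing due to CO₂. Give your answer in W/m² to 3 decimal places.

CO₂: 5.35 × ln(829/409) = 5.35 × ln(2.02689) = 5.35 × 0.70650 = 3.7798 W/m².

ΔF = 3.780 W/m²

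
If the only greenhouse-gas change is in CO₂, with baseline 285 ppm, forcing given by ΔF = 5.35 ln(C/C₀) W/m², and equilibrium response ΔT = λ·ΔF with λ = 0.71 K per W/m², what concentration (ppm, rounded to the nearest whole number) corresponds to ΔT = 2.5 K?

C ≈ 550 ppm

Required forcing: ΔF = ΔT/λ = 2.5/0.71 = 3.5211 W/m².
Then ln(C/285) = ΔF/5.35 = 3.5211/5.35 = 0.65815.
So C = 285 × e^0.65815 = 285 × 1.93122 = 550.40 ppm.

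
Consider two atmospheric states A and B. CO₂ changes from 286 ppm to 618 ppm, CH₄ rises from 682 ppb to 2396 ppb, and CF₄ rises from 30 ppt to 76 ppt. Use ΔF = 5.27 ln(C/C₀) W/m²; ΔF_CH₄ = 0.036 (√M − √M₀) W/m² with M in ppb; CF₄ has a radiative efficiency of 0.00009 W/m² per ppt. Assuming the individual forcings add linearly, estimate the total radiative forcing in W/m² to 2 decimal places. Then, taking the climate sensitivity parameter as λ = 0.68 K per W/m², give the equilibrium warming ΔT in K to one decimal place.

ΔF = 4.89 W/m²; ΔT = 3.3 K

CO₂: 5.27 × ln(618/286) = 5.27 × ln(2.16084) = 5.27 × 0.77050 = 4.0605 W/m².
CH₄: 0.036 × (√2396 − √682) = 0.036 × (48.9490 − 26.1151) = 0.036 × 22.8339 = 0.8220 W/m².
CF₄: ΔF = 0.00009 × (76 − 30) = 0.00009 × 46 = 0.0041 W/m².
Total ΔF = 4.0605 + 0.8220 + 0.0041 = 4.8866 W/m².
ΔT = λ ΔF = 0.68 × 4.89 = 3.3252 K.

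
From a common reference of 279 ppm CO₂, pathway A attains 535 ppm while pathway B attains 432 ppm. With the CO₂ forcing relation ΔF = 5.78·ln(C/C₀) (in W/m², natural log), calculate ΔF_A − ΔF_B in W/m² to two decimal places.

ΔF_A − ΔF_B = 1.24 W/m²

ΔF_A = 5.78 ln(535/279) = 5.78 × 0.65105 = 3.7631 W/m².
ΔF_B = 5.78 ln(432/279) = 5.78 × 0.43721 = 2.5271 W/m².
Difference: 3.7631 − 2.5271 = 1.2360 W/m².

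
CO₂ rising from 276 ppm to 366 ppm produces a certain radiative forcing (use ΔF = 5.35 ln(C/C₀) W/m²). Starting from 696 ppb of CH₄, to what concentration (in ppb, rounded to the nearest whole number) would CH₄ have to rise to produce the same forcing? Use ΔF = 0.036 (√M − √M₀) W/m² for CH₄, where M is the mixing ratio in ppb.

M ≈ 4668 ppb

CO₂ forcing: 5.35 × ln(366/276) = 5.35 × 0.282232 = 1.50994 W/m².
Set 0.036(√M − √696) = 1.50994: √M = 1.50994/0.036 + √696 = 41.9428 + 26.3818 = 68.3246.
M = (68.3246)² = 4668.25 ppb.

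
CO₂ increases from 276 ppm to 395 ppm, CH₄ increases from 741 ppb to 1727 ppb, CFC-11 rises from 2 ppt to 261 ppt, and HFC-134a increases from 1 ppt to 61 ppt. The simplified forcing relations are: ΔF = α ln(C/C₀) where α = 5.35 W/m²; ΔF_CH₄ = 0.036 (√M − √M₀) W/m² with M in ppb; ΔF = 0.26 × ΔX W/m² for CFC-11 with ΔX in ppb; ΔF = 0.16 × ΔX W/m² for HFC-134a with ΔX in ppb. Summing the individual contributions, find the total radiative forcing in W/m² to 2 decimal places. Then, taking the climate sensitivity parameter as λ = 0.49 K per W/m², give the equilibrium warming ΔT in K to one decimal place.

ΔF = 2.51 W/m²; ΔT = 1.2 K

CO₂: 5.35 × ln(395/276) = 5.35 × ln(1.43116) = 5.35 × 0.35849 = 1.9179 W/m².
CH₄: 0.036 × (√1727 − √741) = 0.036 × (41.5572 − 27.2213) = 0.036 × 14.3359 = 0.5161 W/m².
CFC-11: Δ = 261 − 2 = 259 ppt = 0.259 ppb; ΔF = 0.26 × 0.259 = 0.0673 W/m².
HFC-134a: Δ = 61 − 1 = 60 ppt = 0.060 ppb; ΔF = 0.16 × 0.060 = 0.0096 W/m².
Total ΔF = 1.9179 + 0.5161 + 0.0673 + 0.0096 = 2.5109 W/m².
ΔT = λ ΔF = 0.49 × 2.51 = 1.2299 K.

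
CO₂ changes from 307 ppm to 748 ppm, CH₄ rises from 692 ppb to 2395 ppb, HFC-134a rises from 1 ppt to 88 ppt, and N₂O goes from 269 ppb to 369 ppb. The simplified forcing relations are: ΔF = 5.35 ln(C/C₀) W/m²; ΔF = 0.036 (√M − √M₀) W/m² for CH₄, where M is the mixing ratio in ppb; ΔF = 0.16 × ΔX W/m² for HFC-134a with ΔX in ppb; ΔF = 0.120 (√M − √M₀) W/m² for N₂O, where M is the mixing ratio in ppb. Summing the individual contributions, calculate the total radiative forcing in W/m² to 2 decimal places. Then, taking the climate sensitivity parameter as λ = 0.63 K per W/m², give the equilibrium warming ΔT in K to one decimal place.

ΔF = 5.93 W/m²; ΔT = 3.7 K

CO₂: 5.35 × ln(748/307) = 5.35 × ln(2.43648) = 5.35 × 0.89055 = 4.7644 W/m².
CH₄: 0.036 × (√2395 − √692) = 0.036 × (48.9387 − 26.3059) = 0.036 × 22.6328 = 0.8148 W/m².
HFC-134a: Δ = 88 − 1 = 87 ppt = 0.087 ppb; ΔF = 0.16 × 0.087 = 0.0139 W/m².
N₂O: 0.120 × (√369 − √269) = 0.120 × (19.2094 − 16.4012) = 0.120 × 2.8082 = 0.3370 W/m².
Total ΔF = 4.7644 + 0.8148 + 0.0139 + 0.3370 = 5.9301 W/m².
ΔT = λ ΔF = 0.63 × 5.93 = 3.7359 K.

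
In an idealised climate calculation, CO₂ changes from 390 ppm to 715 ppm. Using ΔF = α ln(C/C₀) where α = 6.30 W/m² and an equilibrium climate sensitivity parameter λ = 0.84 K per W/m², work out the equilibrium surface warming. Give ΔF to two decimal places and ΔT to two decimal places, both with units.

CO₂: 6.30 × ln(715/390) = 6.30 × ln(1.83333) = 6.30 × 0.60613 = 3.8186 W/m².
ΔT = λ ΔF = 0.84 × 3.82 = 3.2088 K.

ΔF = 3.82 W/m²; ΔT = 3.21 K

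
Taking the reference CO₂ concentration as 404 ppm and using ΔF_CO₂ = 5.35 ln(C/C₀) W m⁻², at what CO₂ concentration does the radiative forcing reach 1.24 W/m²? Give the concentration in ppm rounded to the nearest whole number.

Set 5.35 ln(C/404) = 1.24, so ln(C/404) = 1.24/5.35 = 0.23178.
Then C/404 = e^0.23178 = 1.26084, giving C = 404 × 1.26084 = 509.38 ppm.

C ≈ 509 ppm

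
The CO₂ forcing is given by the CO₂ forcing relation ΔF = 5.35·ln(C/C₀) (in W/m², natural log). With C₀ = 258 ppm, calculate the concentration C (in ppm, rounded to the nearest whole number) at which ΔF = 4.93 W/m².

C ≈ 648 ppm

Set 5.35 ln(C/258) = 4.93, so ln(C/258) = 4.93/5.35 = 0.92150.
Then C/258 = e^0.92150 = 2.51306, giving C = 258 × 2.51306 = 648.37 ppm.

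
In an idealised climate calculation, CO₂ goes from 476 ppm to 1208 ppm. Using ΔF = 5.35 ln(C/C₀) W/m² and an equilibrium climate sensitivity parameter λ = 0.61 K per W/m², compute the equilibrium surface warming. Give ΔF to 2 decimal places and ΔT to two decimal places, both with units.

CO₂: 5.35 × ln(1208/476) = 5.35 × ln(2.53782) = 5.35 × 0.93131 = 4.9825 W/m².
ΔT = λ ΔF = 0.61 × 4.98 = 3.0378 K.

ΔF = 4.98 W/m²; ΔT = 3.04 K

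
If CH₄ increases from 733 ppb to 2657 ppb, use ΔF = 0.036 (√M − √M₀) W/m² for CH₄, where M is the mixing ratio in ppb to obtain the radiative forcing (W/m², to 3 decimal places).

ΔF = 0.881 W/m²

CH₄: 0.036 × (√2657 − √733) = 0.036 × (51.5461 − 27.0740) = 0.036 × 24.4721 = 0.8810 W/m².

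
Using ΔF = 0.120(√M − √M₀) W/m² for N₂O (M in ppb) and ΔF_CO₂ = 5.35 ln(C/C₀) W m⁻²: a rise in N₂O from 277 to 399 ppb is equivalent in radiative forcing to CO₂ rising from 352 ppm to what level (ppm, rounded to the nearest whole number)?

N₂O forcing: 0.120 × (√399 − √277) = 0.120 × (19.9750 − 16.6433) = 0.120 × 3.3317 = 0.39980 W/m².
Set 5.35 ln(C/352) = 0.39980: ln(C/352) = 0.39980/5.35 = 0.07473, so C = 352 × e^0.07473 = 352 × 1.07759 = 379.31 ppm.

C ≈ 379 ppm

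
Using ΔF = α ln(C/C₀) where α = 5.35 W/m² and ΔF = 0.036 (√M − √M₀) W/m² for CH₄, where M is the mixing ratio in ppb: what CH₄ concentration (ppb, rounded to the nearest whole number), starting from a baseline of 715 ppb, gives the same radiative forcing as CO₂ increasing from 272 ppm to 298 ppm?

CO₂ forcing: 5.35 × ln(298/272) = 5.35 × 0.091291 = 0.48841 W/m².
Set 0.036(√M − √715) = 0.48841: √M = 0.48841/0.036 + √715 = 13.5669 + 26.7395 = 40.3064.
M = (40.3064)² = 1624.61 ppb.

M ≈ 1625 ppb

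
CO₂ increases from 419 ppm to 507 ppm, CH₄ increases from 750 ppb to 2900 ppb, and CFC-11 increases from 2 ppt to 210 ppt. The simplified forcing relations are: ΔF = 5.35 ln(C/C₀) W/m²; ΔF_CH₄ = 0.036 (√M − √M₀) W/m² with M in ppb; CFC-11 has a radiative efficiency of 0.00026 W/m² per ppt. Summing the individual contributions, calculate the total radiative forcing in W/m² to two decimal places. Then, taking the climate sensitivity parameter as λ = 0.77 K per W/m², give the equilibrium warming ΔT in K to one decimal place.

CO₂: 5.35 × ln(507/419) = 5.35 × ln(1.21002) = 5.35 × 0.19064 = 1.0199 W/m².
CH₄: 0.036 × (√2900 − √750) = 0.036 × (53.8516 − 27.3861) = 0.036 × 26.4655 = 0.9528 W/m².
CFC-11: ΔF = 0.00026 × (210 − 2) = 0.00026 × 208 = 0.0541 W/m².
Total ΔF = 1.0199 + 0.9528 + 0.0541 = 2.0268 W/m².
ΔT = λ ΔF = 0.77 × 2.03 = 1.5631 K.

ΔF = 2.03 W/m²; ΔT = 1.6 K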